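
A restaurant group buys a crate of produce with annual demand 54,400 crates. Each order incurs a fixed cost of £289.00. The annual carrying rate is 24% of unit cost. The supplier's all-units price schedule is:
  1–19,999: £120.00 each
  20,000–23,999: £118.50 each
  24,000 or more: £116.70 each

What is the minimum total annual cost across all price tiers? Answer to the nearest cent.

TC* ≈ £6,558,092.59

Holding cost per unit per year at price C is H = 0.24·C.
For each price level, check whether its EOQ is feasible; otherwise the best quantity at that price is the breakpoint.
EOQ at £120.00 = 1044.9 (feasible in tier 1): TC = 54,400×£120.00 + (54,400/1044.9)×289 + (1044.9/2)×0.24×£120.00 = £6,558,092.59.
EOQ at £118.50 = 1051.5 < 20000, so use break Q=20000: TC = 54,400×£118.50 + (54,400/20000.0)×289 + (20000.0/2)×0.24×£118.50 = £6,731,586.08.
EOQ at £116.70 = 1059.6 < 24000, so use break Q=24000: TC = 54,400×£116.70 + (54,400/24000.0)×289 + (24000.0/2)×0.24×£116.70 = £6,685,231.07.
Lowest total cost among the candidates is at Q = 1044.9.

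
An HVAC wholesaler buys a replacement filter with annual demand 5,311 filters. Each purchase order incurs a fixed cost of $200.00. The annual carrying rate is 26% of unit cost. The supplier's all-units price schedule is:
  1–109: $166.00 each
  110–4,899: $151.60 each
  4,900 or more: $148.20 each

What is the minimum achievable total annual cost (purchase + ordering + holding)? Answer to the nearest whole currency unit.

TC* ≈ $814,298

Holding cost per unit per year at price C is H = 0.26·C.
Candidates are each tier's EOQ (if it falls in that tier) and each price-break quantity.
Tier 1 ($166.00): EOQ = 221.9 exceeds tier's upper bound 109, so this tier is dominated.
EOQ at $151.60 = 232.2 (feasible in tier 2): TC = 5,311×$151.60 + (5,311/232.2)×200 + (232.2/2)×0.26×$151.60 = $814,298.30.
EOQ at $148.20 = 234.8 < 4900, so use break Q=4900: TC = 5,311×$148.20 + (5,311/4900.0)×200 + (4900.0/2)×0.26×$148.20 = $881,710.38.
Lowest total cost among the candidates is at Q = 232.2.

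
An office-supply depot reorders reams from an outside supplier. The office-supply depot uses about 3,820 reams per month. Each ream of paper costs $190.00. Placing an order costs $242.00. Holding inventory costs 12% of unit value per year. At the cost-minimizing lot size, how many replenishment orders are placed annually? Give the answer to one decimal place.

N ≈ 46.5 orders per year

Annual demand D = 3,820 × 12 = 45,840.
Holding cost H = 0.12 × $190.00 = $22.8000 per unit per year.
Q* = √(2DS/H) = √(2 × 45,840 × 242 / 22.8) ≈ 986.46.
Orders per year = D / Q* = 45,840 / 986.46 ≈ 46.469.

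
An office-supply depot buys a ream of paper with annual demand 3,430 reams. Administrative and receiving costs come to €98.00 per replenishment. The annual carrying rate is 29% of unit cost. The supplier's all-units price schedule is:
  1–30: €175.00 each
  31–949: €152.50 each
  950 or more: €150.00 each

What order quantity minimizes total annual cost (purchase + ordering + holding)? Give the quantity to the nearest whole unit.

Q* ≈ 123 reams

Holding cost per unit per year at price C is H = 0.29·C.
Candidates are each tier's EOQ (if it falls in that tier) and each price-break quantity.
Tier 1 (€175.00): EOQ = 115.1 exceeds tier's upper bound 30, so this tier is dominated.
EOQ at €152.50 = 123.3 (feasible in tier 2): TC = 3,430×€152.50 + (3,430/123.3)×98 + (123.3/2)×0.29×€152.50 = €528,527.67.
EOQ at €150.00 = 124.3 < 950, so use break Q=950: TC = 3,430×€150.00 + (3,430/950.0)×98 + (950.0/2)×0.29×€150.00 = €535,516.33.
Lowest total cost is €528,527.67 at Q = 123.3.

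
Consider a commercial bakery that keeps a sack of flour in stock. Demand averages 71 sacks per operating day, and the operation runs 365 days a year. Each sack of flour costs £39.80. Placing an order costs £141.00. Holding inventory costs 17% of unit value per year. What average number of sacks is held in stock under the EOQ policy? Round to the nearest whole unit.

Annual demand D = 71 × 365 = 25,915.
Holding cost H = 0.17 × £39.80 = £6.7660 per unit per year.
The optimal lot size = √(2DS/H) = √(2 × 25,915 × 141 / 6.766) ≈ 1039.28.
Average inventory = Q*/2 ≈ 1039.28 / 2 = 519.642.

Average inventory ≈ 520 sacks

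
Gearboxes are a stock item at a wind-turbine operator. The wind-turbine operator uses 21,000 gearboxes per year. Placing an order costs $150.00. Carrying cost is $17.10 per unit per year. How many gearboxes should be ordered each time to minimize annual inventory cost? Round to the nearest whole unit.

EOQ = √(2DS / H) = √(2 × 21,000 × 150 / 17.1).
= √(6,300,000 / 17.1) = √368,421.0526 ≈ 606.977.

Q* ≈ 607 gearboxes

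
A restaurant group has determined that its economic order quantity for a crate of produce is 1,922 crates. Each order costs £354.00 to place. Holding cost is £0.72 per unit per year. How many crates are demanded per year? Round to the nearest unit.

The basic EOQ model gives Q* = √(2DS/H); rearrange for the unknown.
From Q* = √(2DS/H): D = Q*²H / (2S) = 1,922² × 0.72 / (2 × 354) = 3756.696.

D ≈ 3,757 crates per year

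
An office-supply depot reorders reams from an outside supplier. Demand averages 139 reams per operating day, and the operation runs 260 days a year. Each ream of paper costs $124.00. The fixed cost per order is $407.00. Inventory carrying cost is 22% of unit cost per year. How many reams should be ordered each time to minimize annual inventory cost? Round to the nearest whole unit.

Q* ≈ 1,038 reams

Annual demand D = 139 × 260 = 36,140.
Holding cost H = 0.22 × $124.00 = $27.2800 per unit per year.
EOQ = √(2DS / H) = √(2 × 36,140 × 407 / 27.28).
= √(29,417,960 / 27.28) = √1,078,370.9677 ≈ 1038.446.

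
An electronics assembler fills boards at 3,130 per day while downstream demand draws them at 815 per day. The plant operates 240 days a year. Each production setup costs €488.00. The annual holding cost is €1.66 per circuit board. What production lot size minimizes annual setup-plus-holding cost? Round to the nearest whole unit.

Annual demand D = 815 × 240 = 195,600.
Production build-up factor (1 − d/p) = 1 − 815/3,130 = 0.7396.
Q* = √(2DS / (H(1 − d/p))) = √(2 × 195,600 × 488 / (1.66 × 0.7396)).
= √(190,905,600 / 1.2278) ≈ 12469.584.

Q* ≈ 12,470 boards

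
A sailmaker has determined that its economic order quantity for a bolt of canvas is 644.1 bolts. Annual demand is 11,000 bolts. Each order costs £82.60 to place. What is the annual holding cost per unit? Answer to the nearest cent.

The basic EOQ model gives Q* = √(2DS/H); rearrange for the unknown.
From Q* = √(2DS/H): H = 2DS / Q*² = 2 × 11,000 × 82.6 / 644.1² = 4.3802.

H ≈ £4.38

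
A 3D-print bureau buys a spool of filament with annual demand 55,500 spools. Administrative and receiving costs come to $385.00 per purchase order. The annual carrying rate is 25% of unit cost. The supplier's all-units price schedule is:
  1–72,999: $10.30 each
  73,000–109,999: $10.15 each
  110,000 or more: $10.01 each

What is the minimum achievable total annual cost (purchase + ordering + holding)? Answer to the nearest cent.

TC* ≈ $582,140.12

Holding cost per unit per year at price C is H = 0.25·C.
For each price level, check whether its EOQ is feasible; otherwise the best quantity at that price is the breakpoint.
EOQ at $10.30 = 4073.8 (feasible in tier 1): TC = 55,500×$10.30 + (55,500/4073.8)×385 + (4073.8/2)×0.25×$10.30 = $582,140.12.
EOQ at $10.15 = 4103.8 < 73000, so use break Q=73000: TC = 55,500×$10.15 + (55,500/73000.0)×385 + (73000.0/2)×0.25×$10.15 = $656,236.46.
EOQ at $10.01 = 4132.4 < 110000, so use break Q=110000: TC = 55,500×$10.01 + (55,500/110000.0)×385 + (110000.0/2)×0.25×$10.01 = $693,386.75.
Lowest total cost among the candidates is at Q = 4073.8.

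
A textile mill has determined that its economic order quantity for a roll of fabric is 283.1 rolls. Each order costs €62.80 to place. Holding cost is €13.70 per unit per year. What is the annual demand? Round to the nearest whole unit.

D ≈ 8,742 rolls per year

The basic EOQ model gives Q* = √(2DS/H); rearrange for the unknown.
From Q* = √(2DS/H): D = Q*²H / (2S) = 283.1² × 13.7 / (2 × 62.8) = 8741.997.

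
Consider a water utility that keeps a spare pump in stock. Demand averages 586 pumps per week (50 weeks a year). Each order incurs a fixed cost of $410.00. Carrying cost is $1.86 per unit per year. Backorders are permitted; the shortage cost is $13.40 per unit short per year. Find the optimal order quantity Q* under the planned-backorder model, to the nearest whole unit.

Q* ≈ 3,835 pumps

Annual demand D = 586 × 50 = 29,300.
With planned backorders, Q* = √(2DS/H) · √((H+B)/B).
√(2DS/H) = √(2 × 29,300 × 410 / 1.86) = 3594.051.
√((H+B)/B) = √((1.86+13.4)/13.4) = 1.0671.
Q* ≈ 3835.386.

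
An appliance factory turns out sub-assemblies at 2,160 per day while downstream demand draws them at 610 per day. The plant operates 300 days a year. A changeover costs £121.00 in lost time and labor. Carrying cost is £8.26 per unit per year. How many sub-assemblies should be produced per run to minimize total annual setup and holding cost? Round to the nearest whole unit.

Annual demand D = 610 × 300 = 183,000.
Production build-up factor (1 − d/p) = 1 − 610/2,160 = 0.7176.
Q* = √(2DS / (H(1 − d/p))) = √(2 × 183,000 × 121 / (8.26 × 0.7176)).
= √(44,286,000 / 5.9273) ≈ 2733.407.

Q* ≈ 2,733 sub-assemblies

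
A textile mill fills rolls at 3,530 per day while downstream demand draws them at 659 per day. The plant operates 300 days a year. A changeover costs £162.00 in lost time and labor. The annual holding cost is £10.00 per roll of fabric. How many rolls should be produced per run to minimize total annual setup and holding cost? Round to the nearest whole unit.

Annual demand D = 659 × 300 = 197,700.
Production build-up factor (1 − d/p) = 1 − 659/3,530 = 0.8133.
Q* = √(2DS / (H(1 − d/p))) = √(2 × 197,700 × 162 / (10 × 0.8133)).
= √(64,054,800 / 8.1331) ≈ 2806.381.

Q* ≈ 2,806 rolls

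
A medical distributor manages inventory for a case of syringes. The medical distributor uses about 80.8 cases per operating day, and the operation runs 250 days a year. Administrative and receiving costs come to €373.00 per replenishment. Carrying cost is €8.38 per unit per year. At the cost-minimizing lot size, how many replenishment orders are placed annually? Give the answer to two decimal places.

Annual demand D = 80.8 × 250 = 20,200.
The optimal lot size = √(2DS/H) = √(2 × 20,200 × 373 / 8.38) ≈ 1340.98.
Orders per year = D / Q* = 20,200 / 1340.98 ≈ 15.064.

N ≈ 15.06 orders per year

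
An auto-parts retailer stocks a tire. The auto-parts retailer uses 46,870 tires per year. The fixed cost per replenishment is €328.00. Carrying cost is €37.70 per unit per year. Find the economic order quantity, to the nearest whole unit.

Q* ≈ 903 tires

EOQ = √(2DS / H) = √(2 × 46,870 × 328 / 37.7).
= √(30,746,720 / 37.7) = √815,562.8647 ≈ 903.085.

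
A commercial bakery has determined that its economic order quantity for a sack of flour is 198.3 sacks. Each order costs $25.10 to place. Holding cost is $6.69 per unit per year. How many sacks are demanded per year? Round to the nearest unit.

The basic EOQ model gives Q* = √(2DS/H); rearrange for the unknown.
From Q* = √(2DS/H): D = Q*²H / (2S) = 198.3² × 6.69 / (2 × 25.1) = 5240.441.

D ≈ 5,240 sacks per year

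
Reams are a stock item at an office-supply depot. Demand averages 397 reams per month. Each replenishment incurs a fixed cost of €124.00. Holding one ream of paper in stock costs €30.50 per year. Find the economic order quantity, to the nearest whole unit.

Annual demand D = 397 × 12 = 4,764.
EOQ = √(2DS / H) = √(2 × 4,764 × 124 / 30.5).
= √(1,181,472 / 30.5) = √38,736.7869 ≈ 196.817.

Q* ≈ 197 reams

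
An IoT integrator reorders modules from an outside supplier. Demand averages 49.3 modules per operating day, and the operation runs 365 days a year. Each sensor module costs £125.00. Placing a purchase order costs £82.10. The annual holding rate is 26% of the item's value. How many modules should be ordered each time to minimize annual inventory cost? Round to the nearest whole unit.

Annual demand D = 49.3 × 365 = 17,994.5.
Holding cost H = 0.26 × £125.00 = £32.5000 per unit per year.
EOQ = √(2DS / H) = √(2 × 17,994.5 × 82.1 / 32.5).
= √(2,954,696.9 / 32.5) = √90,913.7508 ≈ 301.519.

Q* ≈ 302 modules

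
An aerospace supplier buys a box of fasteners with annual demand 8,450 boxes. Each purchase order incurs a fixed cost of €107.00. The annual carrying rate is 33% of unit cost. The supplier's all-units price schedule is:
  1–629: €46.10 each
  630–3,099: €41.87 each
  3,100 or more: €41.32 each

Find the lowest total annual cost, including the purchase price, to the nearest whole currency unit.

TC* ≈ €359,589

Holding cost per unit per year at price C is H = 0.33·C.
Candidates are each tier's EOQ (if it falls in that tier) and each price-break quantity.
EOQ at €46.10 = 344.8 (feasible in tier 1): TC = 8,450×€46.10 + (8,450/344.8)×107 + (344.8/2)×0.33×€46.10 = €394,789.97.
EOQ at €41.87 = 361.8 < 630, so use break Q=630: TC = 8,450×€41.87 + (8,450/630.0)×107 + (630.0/2)×0.33×€41.87 = €359,589.05.
EOQ at €41.32 = 364.2 < 3100, so use break Q=3100: TC = 8,450×€41.32 + (8,450/3100.0)×107 + (3100.0/2)×0.33×€41.32 = €370,580.84.
Lowest total cost among the candidates is at Q = 630.0.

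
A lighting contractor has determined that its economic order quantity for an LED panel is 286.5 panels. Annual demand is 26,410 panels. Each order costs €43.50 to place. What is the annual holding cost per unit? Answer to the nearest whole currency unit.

H ≈ €28

Invert the EOQ relation Q*² = 2DS/H.
From Q* = √(2DS/H): H = 2DS / Q*² = 2 × 26,410 × 43.5 / 286.5² = 27.9923.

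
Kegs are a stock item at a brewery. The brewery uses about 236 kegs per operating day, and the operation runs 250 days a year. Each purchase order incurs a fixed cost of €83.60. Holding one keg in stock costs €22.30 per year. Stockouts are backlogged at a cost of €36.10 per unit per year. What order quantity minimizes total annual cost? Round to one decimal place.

Q* ≈ 845.9 kegs

Annual demand D = 236 × 250 = 59,000.
With planned backorders, Q* = √(2DS/H) · √((H+B)/B).
√(2DS/H) = √(2 × 59,000 × 83.6 / 22.3) = 665.107.
√((H+B)/B) = √((22.3+36.1)/36.1) = 1.2719.
Q* ≈ 845.950.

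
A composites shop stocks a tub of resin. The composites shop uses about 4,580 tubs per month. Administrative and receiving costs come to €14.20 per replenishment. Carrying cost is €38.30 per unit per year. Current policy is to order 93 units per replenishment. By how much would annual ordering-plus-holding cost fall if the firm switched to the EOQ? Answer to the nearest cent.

Extra cost ≈ €2,440.87 per year

Annual demand D = 4,580 × 12 = 54,960.
EOQ = √(2DS/H) = √(2 × 54,960 × 14.2 / 38.3) ≈ 201.88.
Cost at Q* = (D/Q*)S + (Q*/2)H = √(2DSH) ≈ €7,731.82.
Cost at Q = 93: (54,960/93)×14.2 + (93/2)×38.3 = €8,391.74 + €1,780.95 = €10,172.69.
Excess = €10,172.69 − €7,731.82 = €2,440.87.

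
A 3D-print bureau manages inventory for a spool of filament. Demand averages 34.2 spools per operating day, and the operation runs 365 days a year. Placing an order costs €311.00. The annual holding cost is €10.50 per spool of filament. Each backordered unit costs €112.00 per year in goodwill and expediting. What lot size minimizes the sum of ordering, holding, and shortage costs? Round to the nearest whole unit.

Q* ≈ 899 spools

Annual demand D = 34.2 × 365 = 12,483.
With planned backorders, Q* = √(2DS/H) · √((H+B)/B).
√(2DS/H) = √(2 × 12,483 × 311 / 10.5) = 859.924.
√((H+B)/B) = √((10.5+112)/112) = 1.0458.
Q* ≈ 899.330.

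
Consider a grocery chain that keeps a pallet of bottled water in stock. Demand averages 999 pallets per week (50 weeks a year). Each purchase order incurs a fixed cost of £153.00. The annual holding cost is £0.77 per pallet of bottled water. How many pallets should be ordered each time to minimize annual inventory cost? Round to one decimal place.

Q* ≈ 4,455.4 pallets

Annual demand D = 999 × 50 = 49,950.
EOQ = √(2DS / H) = √(2 × 49,950 × 153 / 0.77).
= √(15,284,700 / 0.77) = √19,850,259.7403 ≈ 4455.363.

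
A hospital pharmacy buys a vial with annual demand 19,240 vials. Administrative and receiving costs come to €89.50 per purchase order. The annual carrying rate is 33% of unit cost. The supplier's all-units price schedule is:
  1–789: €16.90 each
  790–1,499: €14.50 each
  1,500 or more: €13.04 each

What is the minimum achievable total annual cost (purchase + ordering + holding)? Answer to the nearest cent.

Holding cost per unit per year at price C is H = 0.33·C.
Candidates are each tier's EOQ (if it falls in that tier) and each price-break quantity.
EOQ at €16.90 = 785.8 (feasible in tier 1): TC = 19,240×€16.90 + (19,240/785.8)×89.5 + (785.8/2)×0.33×€16.90 = €329,538.58.
EOQ at €14.50 = 848.4 (feasible in tier 2): TC = 19,240×€14.50 + (19,240/848.4)×89.5 + (848.4/2)×0.33×€14.50 = €283,039.48.
EOQ at €13.04 = 894.6 < 1500, so use break Q=1500: TC = 19,240×€13.04 + (19,240/1500.0)×89.5 + (1500.0/2)×0.33×€13.04 = €255,264.99.
Lowest total cost among the candidates is at Q = 1500.0.

TC* ≈ €255,264.99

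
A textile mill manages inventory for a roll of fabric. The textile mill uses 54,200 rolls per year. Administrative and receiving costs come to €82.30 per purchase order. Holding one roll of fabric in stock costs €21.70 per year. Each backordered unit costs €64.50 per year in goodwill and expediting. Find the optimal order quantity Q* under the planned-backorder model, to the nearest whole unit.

With planned backorders, Q* = √(2DS/H) · √((H+B)/B).
√(2DS/H) = √(2 × 54,200 × 82.3 / 21.7) = 641.187.
√((H+B)/B) = √((21.7+64.5)/64.5) = 1.1560.
Q* ≈ 741.239.

Q* ≈ 741 rolls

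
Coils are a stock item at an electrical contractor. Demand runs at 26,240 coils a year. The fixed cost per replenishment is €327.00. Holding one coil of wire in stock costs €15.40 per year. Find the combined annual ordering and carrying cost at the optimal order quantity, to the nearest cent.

EOQ = √(2DS/H) = √(2 × 26,240 × 327 / 15.4) ≈ 1055.63.
At the optimum the two cost components are equal, so total cost = 2·(Q*/2)H = Q*·H.
Minimum total = √(2DSH) = √(2 × 26,240 × 327 × 15.4) ≈ 16256.654.

TC* ≈ €16,256.65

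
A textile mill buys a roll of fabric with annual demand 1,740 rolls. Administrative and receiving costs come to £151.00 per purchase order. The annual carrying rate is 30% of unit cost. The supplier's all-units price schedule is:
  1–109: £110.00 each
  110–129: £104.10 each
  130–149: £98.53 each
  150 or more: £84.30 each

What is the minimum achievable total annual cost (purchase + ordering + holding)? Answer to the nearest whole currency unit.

TC* ≈ £150,330

Holding cost per unit per year at price C is H = 0.30·C.
Candidates are each tier's EOQ (if it falls in that tier) and each price-break quantity.
Tier 1 (£110.00): EOQ = 126.2 exceeds tier's upper bound 109, so this tier is dominated.
Tier 2 (£104.10): EOQ = 129.7 exceeds tier's upper bound 129, so this tier is dominated.
EOQ at £98.53 = 133.3 (feasible in tier 3): TC = 1,740×£98.53 + (1,740/133.3)×151 + (133.3/2)×0.30×£98.53 = £175,383.35.
EOQ at £84.30 = 144.1 < 150, so use break Q=150: TC = 1,740×£84.30 + (1,740/150.0)×151 + (150.0/2)×0.30×£84.30 = £150,330.35.
Lowest total cost among the candidates is at Q = 150.0.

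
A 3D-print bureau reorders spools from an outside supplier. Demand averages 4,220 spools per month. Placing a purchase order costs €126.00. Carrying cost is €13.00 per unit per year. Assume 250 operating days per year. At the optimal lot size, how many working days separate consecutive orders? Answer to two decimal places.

Annual demand D = 4,220 × 12 = 50,640.
Q* = √(2DS/H) = √(2 × 50,640 × 126 / 13) ≈ 990.78.
Cycle time = Q*/D × 250 = 990.78 / 50,640 × 250 ≈ 4.891 days.

T ≈ 4.89 days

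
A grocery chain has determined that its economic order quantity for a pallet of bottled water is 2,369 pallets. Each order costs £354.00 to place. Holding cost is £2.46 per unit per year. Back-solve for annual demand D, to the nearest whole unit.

D ≈ 19,500 pallets per year

Invert the EOQ relation Q*² = 2DS/H.
From Q* = √(2DS/H): D = Q*²H / (2S) = 2,369² × 2.46 / (2 × 354) = 19499.881.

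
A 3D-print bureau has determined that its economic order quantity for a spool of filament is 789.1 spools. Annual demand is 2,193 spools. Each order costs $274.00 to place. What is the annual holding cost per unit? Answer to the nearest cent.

H ≈ $1.93

Squaring Q* = √(2DS/H) gives Q*² = 2DS/H.
From Q* = √(2DS/H): H = 2DS / Q*² = 2 × 2,193 × 274 / 789.1² = 1.9300.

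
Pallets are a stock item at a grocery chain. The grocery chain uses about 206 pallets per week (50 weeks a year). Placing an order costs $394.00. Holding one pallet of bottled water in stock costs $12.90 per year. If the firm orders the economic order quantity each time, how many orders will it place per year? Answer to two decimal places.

N ≈ 12.99 orders per year

Annual demand D = 206 × 50 = 10,300.
Q* = √(2DS/H) = √(2 × 10,300 × 394 / 12.9) ≈ 793.21.
Orders per year = D / Q* = 10,300 / 793.21 ≈ 12.985.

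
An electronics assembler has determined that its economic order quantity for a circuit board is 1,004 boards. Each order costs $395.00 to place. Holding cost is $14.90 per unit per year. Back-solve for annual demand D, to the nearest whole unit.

D ≈ 19,012 boards per year

Squaring Q* = √(2DS/H) gives Q*² = 2DS/H.
From Q* = √(2DS/H): D = Q*²H / (2S) = 1,004² × 14.9 / (2 × 395) = 19011.947.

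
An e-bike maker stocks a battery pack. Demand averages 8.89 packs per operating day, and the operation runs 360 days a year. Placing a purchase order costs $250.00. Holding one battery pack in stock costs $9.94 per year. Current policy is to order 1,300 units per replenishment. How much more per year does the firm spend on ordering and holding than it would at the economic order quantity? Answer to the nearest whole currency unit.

Annual demand D = 8.89 × 360 = 3,200.4.
EOQ = √(2DS/H) = √(2 × 3,200.4 × 250 / 9.94) ≈ 401.23.
Cost at Q* = (D/Q*)S + (Q*/2)H = √(2DSH) ≈ $3,988.23.
Cost at Q = 1,300: (3,200.4/1,300)×250 + (1,300/2)×9.94 = $615.46 + $6,461.00 = $7,076.46.
Excess = $7,076.46 − $3,988.23 = $3,088.23.

Extra cost ≈ $3,088 per year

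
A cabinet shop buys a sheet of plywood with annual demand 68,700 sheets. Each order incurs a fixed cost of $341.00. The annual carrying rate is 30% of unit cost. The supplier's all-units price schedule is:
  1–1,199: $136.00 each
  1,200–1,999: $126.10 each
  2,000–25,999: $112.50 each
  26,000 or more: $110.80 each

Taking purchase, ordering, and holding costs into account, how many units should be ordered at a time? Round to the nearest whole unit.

Q* ≈ 2,000 sheets

Holding cost per unit per year at price C is H = 0.30·C.
For each price level, check whether its EOQ is feasible; otherwise the best quantity at that price is the breakpoint.
EOQ at $136.00 = 1071.6 (feasible in tier 1): TC = 68,700×$136.00 + (68,700/1071.6)×341 + (1071.6/2)×0.30×$136.00 = $9,386,922.06.
EOQ at $126.10 = 1112.9 < 1200, so use break Q=1200: TC = 68,700×$126.10 + (68,700/1200.0)×341 + (1200.0/2)×0.30×$126.10 = $8,705,290.25.
EOQ at $112.50 = 1178.2 < 2000, so use break Q=2000: TC = 68,700×$112.50 + (68,700/2000.0)×341 + (2000.0/2)×0.30×$112.50 = $7,774,213.35.
EOQ at $110.80 = 1187.2 < 26000, so use break Q=26000: TC = 68,700×$110.80 + (68,700/26000.0)×341 + (26000.0/2)×0.30×$110.80 = $8,044,981.03.
Lowest total cost is $7,774,213.35 at Q = 2000.0.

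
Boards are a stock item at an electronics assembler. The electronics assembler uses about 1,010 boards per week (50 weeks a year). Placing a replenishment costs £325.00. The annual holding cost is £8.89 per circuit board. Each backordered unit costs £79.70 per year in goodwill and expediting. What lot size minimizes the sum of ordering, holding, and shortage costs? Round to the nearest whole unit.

Annual demand D = 1,010 × 50 = 50,500.
With planned backorders, Q* = √(2DS/H) · √((H+B)/B).
√(2DS/H) = √(2 × 50,500 × 325 / 8.89) = 1921.549.
√((H+B)/B) = √((8.89+79.7)/79.7) = 1.0543.
Q* ≈ 2025.884.

Q* ≈ 2,026 boards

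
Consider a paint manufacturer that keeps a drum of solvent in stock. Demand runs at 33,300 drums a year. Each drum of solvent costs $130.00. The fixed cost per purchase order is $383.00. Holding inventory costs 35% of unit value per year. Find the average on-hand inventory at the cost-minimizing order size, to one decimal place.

Average inventory ≈ 374.4 drums

Holding cost H = 0.35 × $130.00 = $45.5000 per unit per year.
EOQ = √(2DS/H) = √(2 × 33,300 × 383 / 45.5) ≈ 748.74.
Average inventory = Q*/2 ≈ 748.74 / 2 = 374.370.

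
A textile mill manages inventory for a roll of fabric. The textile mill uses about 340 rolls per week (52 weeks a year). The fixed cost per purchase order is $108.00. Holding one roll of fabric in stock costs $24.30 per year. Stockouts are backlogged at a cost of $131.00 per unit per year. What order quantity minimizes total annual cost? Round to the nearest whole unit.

Annual demand D = 340 × 52 = 17,680.
With planned backorders, Q* = √(2DS/H) · √((H+B)/B).
√(2DS/H) = √(2 × 17,680 × 108 / 24.3) = 396.428.
√((H+B)/B) = √((24.3+131)/131) = 1.0888.
Q* ≈ 431.633.

Q* ≈ 432 rolls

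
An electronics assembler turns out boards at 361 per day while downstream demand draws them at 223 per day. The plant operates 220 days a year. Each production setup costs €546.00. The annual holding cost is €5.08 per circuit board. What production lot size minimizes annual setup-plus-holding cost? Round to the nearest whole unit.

Q* ≈ 5,252 boards

Annual demand D = 223 × 220 = 49,060.
Production build-up factor (1 − d/p) = 1 − 223/361 = 0.3823.
Q* = √(2DS / (H(1 − d/p))) = √(2 × 49,060 × 546 / (5.08 × 0.3823)).
= √(53,573,520 / 1.9419) ≈ 5252.394.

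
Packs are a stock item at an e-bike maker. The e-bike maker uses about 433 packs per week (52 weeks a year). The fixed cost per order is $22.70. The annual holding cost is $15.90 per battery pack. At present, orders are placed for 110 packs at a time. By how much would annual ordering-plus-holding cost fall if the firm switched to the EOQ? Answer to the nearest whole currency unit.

Annual demand D = 433 × 52 = 22,516.
EOQ = √(2DS/H) = √(2 × 22,516 × 22.7 / 15.9) ≈ 253.56.
Cost at Q* = (D/Q*)S + (Q*/2)H = √(2DSH) ≈ $4,031.55.
Cost at Q = 110: (22,516/110)×22.7 + (110/2)×15.9 = $4,646.48 + $874.50 = $5,520.98.
Excess = $5,520.98 − $4,031.55 = $1,489.43.

Extra cost ≈ $1,489 per year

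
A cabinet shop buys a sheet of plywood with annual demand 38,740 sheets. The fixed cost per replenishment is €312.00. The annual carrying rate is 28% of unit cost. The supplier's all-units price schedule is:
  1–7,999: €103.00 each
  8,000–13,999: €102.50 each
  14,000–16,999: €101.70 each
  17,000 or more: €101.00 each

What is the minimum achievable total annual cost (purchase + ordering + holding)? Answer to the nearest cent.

TC* ≈ €4,016,624.00

Holding cost per unit per year at price C is H = 0.28·C.
For each price level, check whether its EOQ is feasible; otherwise the best quantity at that price is the breakpoint.
EOQ at €103.00 = 915.5 (feasible in tier 1): TC = 38,740×€103.00 + (38,740/915.5)×312 + (915.5/2)×0.28×€103.00 = €4,016,624.00.
EOQ at €102.50 = 917.8 < 8000, so use break Q=8000: TC = 38,740×€102.50 + (38,740/8000.0)×312 + (8000.0/2)×0.28×€102.50 = €4,087,160.86.
EOQ at €101.70 = 921.4 < 14000, so use break Q=14000: TC = 38,740×€101.70 + (38,740/14000.0)×312 + (14000.0/2)×0.28×€101.70 = €4,140,053.35.
EOQ at €101.00 = 924.6 < 17000, so use break Q=17000: TC = 38,740×€101.00 + (38,740/17000.0)×312 + (17000.0/2)×0.28×€101.00 = €4,153,830.99.
Lowest total cost among the candidates is at Q = 915.5.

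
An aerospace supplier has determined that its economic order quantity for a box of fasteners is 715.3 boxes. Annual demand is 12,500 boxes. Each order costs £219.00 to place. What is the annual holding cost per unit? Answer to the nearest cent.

H ≈ £10.70

The basic EOQ model gives Q* = √(2DS/H); rearrange for the unknown.
From Q* = √(2DS/H): H = 2DS / Q*² = 2 × 12,500 × 219 / 715.3² = 10.7006.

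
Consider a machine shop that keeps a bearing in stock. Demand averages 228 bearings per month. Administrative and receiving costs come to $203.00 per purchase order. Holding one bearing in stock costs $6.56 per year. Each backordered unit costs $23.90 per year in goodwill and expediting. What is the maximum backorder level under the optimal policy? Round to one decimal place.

S* ≈ 100.0 bearings

Annual demand D = 228 × 12 = 2,736.
With planned backorders, Q* = √(2DS/H) · √((H+B)/B).
√(2DS/H) = √(2 × 2,736 × 203 / 6.56) = 411.499.
√((H+B)/B) = √((6.56+23.9)/23.9) = 1.1289.
Q* ≈ 464.553.
S* = Q* · H/(H+B) = 464.553 × 6.56/30.46 ≈ 100.048.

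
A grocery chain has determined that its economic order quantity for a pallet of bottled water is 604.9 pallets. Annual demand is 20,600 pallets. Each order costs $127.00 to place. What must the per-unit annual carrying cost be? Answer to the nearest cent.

H ≈ $14.30

The basic EOQ model gives Q* = √(2DS/H); rearrange for the unknown.
From Q* = √(2DS/H): H = 2DS / Q*² = 2 × 20,600 × 127 / 604.9² = 14.2999.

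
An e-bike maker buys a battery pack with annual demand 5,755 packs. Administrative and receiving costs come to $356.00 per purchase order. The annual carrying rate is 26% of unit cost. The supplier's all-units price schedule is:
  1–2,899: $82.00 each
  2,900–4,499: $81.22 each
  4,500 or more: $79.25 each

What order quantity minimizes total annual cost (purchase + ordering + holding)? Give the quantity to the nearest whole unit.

Q* ≈ 438 packs

Holding cost per unit per year at price C is H = 0.26·C.
Evaluate total cost at each tier's feasible EOQ or, if the EOQ is below the tier, at the tier's minimum quantity.
EOQ at $82.00 = 438.4 (feasible in tier 1): TC = 5,755×$82.00 + (5,755/438.4)×356 + (438.4/2)×0.26×$82.00 = $481,256.66.
EOQ at $81.22 = 440.5 < 2900, so use break Q=2900: TC = 5,755×$81.22 + (5,755/2900.0)×356 + (2900.0/2)×0.26×$81.22 = $498,747.52.
EOQ at $79.25 = 445.9 < 4500, so use break Q=4500: TC = 5,755×$79.25 + (5,755/4500.0)×356 + (4500.0/2)×0.26×$79.25 = $502,900.28.
Lowest total cost is $481,256.66 at Q = 438.4.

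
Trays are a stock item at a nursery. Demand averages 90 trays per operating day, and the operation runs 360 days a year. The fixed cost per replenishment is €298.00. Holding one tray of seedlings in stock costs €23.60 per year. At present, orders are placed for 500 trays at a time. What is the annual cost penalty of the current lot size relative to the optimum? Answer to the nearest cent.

Annual demand D = 90 × 360 = 32,400.
EOQ = √(2DS/H) = √(2 × 32,400 × 298 / 23.6) ≈ 904.56.
Cost at Q* = (D/Q*)S + (Q*/2)H = √(2DSH) ≈ €21,347.73.
Cost at Q = 500: (32,400/500)×298 + (500/2)×23.6 = €19,310.40 + €5,900.00 = €25,210.40.
Excess = €25,210.40 − €21,347.73 = €3,862.67.

Extra cost ≈ €3,862.67 per year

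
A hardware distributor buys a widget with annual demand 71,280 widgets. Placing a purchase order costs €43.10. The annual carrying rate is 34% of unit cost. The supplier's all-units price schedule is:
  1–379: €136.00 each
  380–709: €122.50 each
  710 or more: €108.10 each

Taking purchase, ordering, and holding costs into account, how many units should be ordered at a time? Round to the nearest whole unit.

Holding cost per unit per year at price C is H = 0.34·C.
Candidates are each tier's EOQ (if it falls in that tier) and each price-break quantity.
EOQ at €136.00 = 364.5 (feasible in tier 1): TC = 71,280×€136.00 + (71,280/364.5)×43.1 + (364.5/2)×0.34×€136.00 = €9,710,935.68.
EOQ at €122.50 = 384.1 (feasible in tier 2): TC = 71,280×€122.50 + (71,280/384.1)×43.1 + (384.1/2)×0.34×€122.50 = €8,747,797.24.
EOQ at €108.10 = 408.9 < 710, so use break Q=710: TC = 71,280×€108.10 + (71,280/710.0)×43.1 + (710.0/2)×0.34×€108.10 = €7,722,742.67.
Lowest total cost is €7,722,742.67 at Q = 710.0.

Q* ≈ 710 widgets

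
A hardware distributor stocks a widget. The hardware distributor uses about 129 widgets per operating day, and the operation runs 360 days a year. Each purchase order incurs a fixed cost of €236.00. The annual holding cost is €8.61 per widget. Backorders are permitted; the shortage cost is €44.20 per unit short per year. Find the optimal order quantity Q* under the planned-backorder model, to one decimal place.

Q* ≈ 1,744.1 widgets

Annual demand D = 129 × 360 = 46,440.
With planned backorders, Q* = √(2DS/H) · √((H+B)/B).
√(2DS/H) = √(2 × 46,440 × 236 / 8.61) = 1595.569.
√((H+B)/B) = √((8.61+44.2)/44.2) = 1.0931.
Q* ≈ 1744.064.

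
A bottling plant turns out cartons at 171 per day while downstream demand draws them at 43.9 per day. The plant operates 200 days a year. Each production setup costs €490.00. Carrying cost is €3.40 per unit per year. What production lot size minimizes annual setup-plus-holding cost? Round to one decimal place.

Q* ≈ 1,845.2 cartons

Annual demand D = 43.9 × 200 = 8,780.
Production build-up factor (1 − d/p) = 1 − 43.9/171 = 0.7433.
Q* = √(2DS / (H(1 − d/p))) = √(2 × 8,780 × 490 / (3.4 × 0.7433)).
= √(8,604,400 / 2.5271) ≈ 1845.211.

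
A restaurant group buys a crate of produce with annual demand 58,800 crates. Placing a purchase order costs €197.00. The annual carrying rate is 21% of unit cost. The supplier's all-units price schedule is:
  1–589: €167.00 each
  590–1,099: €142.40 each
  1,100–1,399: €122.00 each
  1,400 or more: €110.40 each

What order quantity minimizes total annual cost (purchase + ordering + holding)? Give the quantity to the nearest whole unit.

Q* ≈ 1,400 crates

Holding cost per unit per year at price C is H = 0.21·C.
For each price level, check whether its EOQ is feasible; otherwise the best quantity at that price is the breakpoint.
Tier 1 (€167.00): EOQ = 812.8 exceeds tier's upper bound 589, so this tier is dominated.
EOQ at €142.40 = 880.2 (feasible in tier 2): TC = 58,800×€142.40 + (58,800/880.2)×197 + (880.2/2)×0.21×€142.40 = €8,399,440.94.
EOQ at €122.00 = 950.9 < 1100, so use break Q=1100: TC = 58,800×€122.00 + (58,800/1100.0)×197 + (1100.0/2)×0.21×€122.00 = €7,198,221.55.
EOQ at €110.40 = 999.6 < 1400, so use break Q=1400: TC = 58,800×€110.40 + (58,800/1400.0)×197 + (1400.0/2)×0.21×€110.40 = €6,516,022.80.
Lowest total cost is €6,516,022.80 at Q = 1400.0.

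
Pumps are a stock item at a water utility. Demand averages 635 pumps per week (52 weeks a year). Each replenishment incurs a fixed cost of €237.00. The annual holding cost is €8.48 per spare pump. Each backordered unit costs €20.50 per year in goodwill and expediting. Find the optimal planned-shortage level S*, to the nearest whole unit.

S* ≈ 473 pumps

Annual demand D = 635 × 52 = 33,020.
With planned backorders, Q* = √(2DS/H) · √((H+B)/B).
√(2DS/H) = √(2 × 33,020 × 237 / 8.48) = 1358.563.
√((H+B)/B) = √((8.48+20.5)/20.5) = 1.1890.
Q* ≈ 1615.296.
S* = Q* · H/(H+B) = 1615.296 × 8.48/28.98 ≈ 472.661.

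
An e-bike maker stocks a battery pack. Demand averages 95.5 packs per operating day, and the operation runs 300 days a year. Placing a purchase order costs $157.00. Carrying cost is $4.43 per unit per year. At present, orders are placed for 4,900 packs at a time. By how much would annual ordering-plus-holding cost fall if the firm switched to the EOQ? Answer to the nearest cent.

Annual demand D = 95.5 × 300 = 28,650.
EOQ = √(2DS/H) = √(2 × 28,650 × 157 / 4.43) ≈ 1425.03.
Cost at Q* = (D/Q*)S + (Q*/2)H = √(2DSH) ≈ $6,312.90.
Cost at Q = 4,900: (28,650/4,900)×157 + (4,900/2)×4.43 = $917.97 + $10,853.50 = $11,771.47.
Excess = $11,771.47 − $6,312.90 = $5,458.57.

Extra cost ≈ $5,458.57 per year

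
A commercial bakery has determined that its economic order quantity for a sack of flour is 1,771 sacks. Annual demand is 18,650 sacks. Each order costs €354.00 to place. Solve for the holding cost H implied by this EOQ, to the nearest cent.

H ≈ €4.21

Squaring Q* = √(2DS/H) gives Q*² = 2DS/H.
From Q* = √(2DS/H): H = 2DS / Q*² = 2 × 18,650 × 354 / 1,771² = 4.2099.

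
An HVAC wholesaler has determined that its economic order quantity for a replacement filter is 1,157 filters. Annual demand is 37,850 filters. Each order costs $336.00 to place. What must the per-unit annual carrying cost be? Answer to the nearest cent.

H ≈ $19.00

Squaring Q* = √(2DS/H) gives Q*² = 2DS/H.
From Q* = √(2DS/H): H = 2DS / Q*² = 2 × 37,850 × 336 / 1,157² = 19.0006.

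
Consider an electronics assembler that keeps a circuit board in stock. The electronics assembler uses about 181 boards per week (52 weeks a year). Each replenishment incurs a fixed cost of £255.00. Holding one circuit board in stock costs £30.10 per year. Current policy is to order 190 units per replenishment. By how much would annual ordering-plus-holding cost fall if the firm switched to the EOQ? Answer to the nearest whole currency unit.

Annual demand D = 181 × 52 = 9,412.
EOQ = √(2DS/H) = √(2 × 9,412 × 255 / 30.1) ≈ 399.34.
Cost at Q* = (D/Q*)S + (Q*/2)H = √(2DSH) ≈ £12,020.13.
Cost at Q = 190: (9,412/190)×255 + (190/2)×30.1 = £12,631.89 + £2,859.50 = £15,491.39.
Excess = £15,491.39 − £12,020.13 = £3,471.26.

Extra cost ≈ £3,471 per year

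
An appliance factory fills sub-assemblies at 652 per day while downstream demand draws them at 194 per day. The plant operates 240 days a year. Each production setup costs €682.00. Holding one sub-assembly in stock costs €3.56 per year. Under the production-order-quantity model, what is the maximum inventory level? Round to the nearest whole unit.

Annual demand D = 194 × 240 = 46,560.
Production build-up factor (1 − d/p) = 1 − 194/652 = 0.7025.
Q* = √(2DS / (H(1 − d/p))) = √(2 × 46,560 × 682 / (3.56 × 0.7025)).
= √(63,507,840 / 2.5007) ≈ 5039.410.
Maximum inventory = Q*(1 − d/p) = 5039.410 × 0.7025 ≈ 3539.954.

I_max ≈ 3,540 sub-assemblies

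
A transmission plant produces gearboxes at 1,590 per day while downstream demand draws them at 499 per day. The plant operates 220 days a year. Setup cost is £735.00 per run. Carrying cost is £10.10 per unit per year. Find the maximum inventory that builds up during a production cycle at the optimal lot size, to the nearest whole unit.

Annual demand D = 499 × 220 = 109,780.
Production build-up factor (1 − d/p) = 1 − 499/1,590 = 0.6862.
Q* = √(2DS / (H(1 − d/p))) = √(2 × 109,780 × 735 / (10.1 × 0.6862)).
= √(161,376,600 / 6.9303) ≈ 4825.538.
Maximum inventory = Q*(1 − d/p) = 4825.538 × 0.6862 ≈ 3311.108.

I_max ≈ 3,311 gearboxes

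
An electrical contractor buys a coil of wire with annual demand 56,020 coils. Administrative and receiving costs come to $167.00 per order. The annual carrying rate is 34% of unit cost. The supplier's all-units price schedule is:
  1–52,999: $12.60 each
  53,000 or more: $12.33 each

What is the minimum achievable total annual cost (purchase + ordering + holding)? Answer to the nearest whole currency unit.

TC* ≈ $714,805

Holding cost per unit per year at price C is H = 0.34·C.
For each price level, check whether its EOQ is feasible; otherwise the best quantity at that price is the breakpoint.
EOQ at $12.60 = 2089.9 (feasible in tier 1): TC = 56,020×$12.60 + (56,020/2089.9)×167 + (2089.9/2)×0.34×$12.60 = $714,805.02.
EOQ at $12.33 = 2112.6 < 53000, so use break Q=53000: TC = 56,020×$12.33 + (56,020/53000.0)×167 + (53000.0/2)×0.34×$12.33 = $801,996.42.
Lowest total cost among the candidates is at Q = 2089.9.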